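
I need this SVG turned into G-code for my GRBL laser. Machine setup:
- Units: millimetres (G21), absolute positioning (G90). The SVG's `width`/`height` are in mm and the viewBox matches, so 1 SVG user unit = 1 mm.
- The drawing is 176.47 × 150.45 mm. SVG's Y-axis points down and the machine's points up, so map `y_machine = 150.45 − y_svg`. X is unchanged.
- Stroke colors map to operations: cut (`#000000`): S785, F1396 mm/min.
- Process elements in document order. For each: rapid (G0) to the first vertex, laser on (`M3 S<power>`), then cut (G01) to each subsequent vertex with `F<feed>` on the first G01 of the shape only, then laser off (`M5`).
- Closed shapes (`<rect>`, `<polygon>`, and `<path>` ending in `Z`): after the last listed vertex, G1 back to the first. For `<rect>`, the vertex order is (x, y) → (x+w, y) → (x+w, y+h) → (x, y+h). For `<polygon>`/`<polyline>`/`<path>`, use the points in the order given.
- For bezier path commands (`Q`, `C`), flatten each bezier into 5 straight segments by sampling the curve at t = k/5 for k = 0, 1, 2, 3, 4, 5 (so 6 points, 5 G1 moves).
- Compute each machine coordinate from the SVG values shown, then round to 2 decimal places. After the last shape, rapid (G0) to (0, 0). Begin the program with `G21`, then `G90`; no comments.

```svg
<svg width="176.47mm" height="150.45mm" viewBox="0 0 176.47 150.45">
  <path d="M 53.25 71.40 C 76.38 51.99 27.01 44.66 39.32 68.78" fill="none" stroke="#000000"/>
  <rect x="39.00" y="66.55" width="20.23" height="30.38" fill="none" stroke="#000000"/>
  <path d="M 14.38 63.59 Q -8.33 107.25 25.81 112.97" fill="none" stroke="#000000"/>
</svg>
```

G21
G90
G0 X53.25 Y79.05
M3 S785
G01 X59.50 Y89.09 F1396
G01 X54.79 Y95.30
G01 X45.57 Y96.76
G01 X38.26 Y92.52
G01 X39.32 Y81.67
M5
G0 X39.00 Y83.90
M3 S785
G01 X59.23 Y83.90 F1396
G01 X59.23 Y53.52
G01 X39.00 Y53.52
G01 X39.00 Y83.90
M5
G0 X14.38 Y86.86
M3 S785
G01 X7.57 Y70.91 F1396
G01 X5.31 Y58.00
G01 X7.59 Y48.13
G01 X14.43 Y41.29
G01 X25.81 Y37.48
M5
G0 X0.00 Y0.00

viewBox `0 0 176.47 150.45` with mm width/height → 1 unit = 1 mm. Flip: y_m = 150.45 − y_svg.

**Shape 1** — `<path>` cubic bezier, stroke `#000000` → cut (S785, F1396). Control points (SVG): P0=(53.25,71.40), P1=(76.38,51.99), P2=(27.01,44.66), P3=(39.32,68.78); sampled at t=k/5. Machine vertices: (53.25,79.05) → (59.50,89.09) → (54.79,95.30) → (45.57,96.76) → (38.26,92.52) → (39.32,81.67). Open path.

**Shape 2** — `<rect>` rectangle, stroke `#000000` → cut (S785, F1396). Machine vertices: (39.00,83.90) → (59.23,83.90) → (59.23,53.52) → (39.00,53.52) → (39.00,83.90). Closed: final G1 returns to the first vertex.

**Shape 3** — `<path>` quadratic bezier, stroke `#000000` → cut (S785, F1396). Control points (SVG): P0=(14.38,63.59), P1=(-8.33,107.25), P2=(25.81,112.97); sampled at t=k/5. Machine vertices: (14.38,86.86) → (7.57,70.91) → (5.31,58.00) → (7.59,48.13) → (14.43,41.29) → (25.81,37.48). Open path.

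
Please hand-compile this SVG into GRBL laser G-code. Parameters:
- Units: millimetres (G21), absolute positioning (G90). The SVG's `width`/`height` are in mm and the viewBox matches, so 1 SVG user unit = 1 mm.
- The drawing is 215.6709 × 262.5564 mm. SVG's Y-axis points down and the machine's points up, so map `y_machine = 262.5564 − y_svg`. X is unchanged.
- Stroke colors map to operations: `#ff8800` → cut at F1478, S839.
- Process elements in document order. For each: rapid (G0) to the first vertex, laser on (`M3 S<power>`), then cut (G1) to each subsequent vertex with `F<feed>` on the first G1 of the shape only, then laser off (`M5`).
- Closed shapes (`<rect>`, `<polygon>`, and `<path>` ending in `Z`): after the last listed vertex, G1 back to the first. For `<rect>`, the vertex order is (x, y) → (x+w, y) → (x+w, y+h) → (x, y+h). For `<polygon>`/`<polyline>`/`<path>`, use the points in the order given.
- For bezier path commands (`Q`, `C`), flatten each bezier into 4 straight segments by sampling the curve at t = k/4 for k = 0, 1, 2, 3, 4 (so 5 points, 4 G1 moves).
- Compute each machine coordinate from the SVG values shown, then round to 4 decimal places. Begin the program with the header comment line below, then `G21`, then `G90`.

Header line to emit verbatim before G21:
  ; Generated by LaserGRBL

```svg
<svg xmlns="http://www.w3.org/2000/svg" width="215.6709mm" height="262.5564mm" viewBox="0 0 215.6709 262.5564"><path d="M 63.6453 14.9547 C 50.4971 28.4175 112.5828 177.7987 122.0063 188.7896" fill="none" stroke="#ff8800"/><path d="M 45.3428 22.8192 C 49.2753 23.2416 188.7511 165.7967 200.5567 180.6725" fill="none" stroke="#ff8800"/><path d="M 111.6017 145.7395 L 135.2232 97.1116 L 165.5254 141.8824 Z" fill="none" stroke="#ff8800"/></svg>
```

; Generated by LaserGRBL
G21
G90
G0 X63.6453 Y247.6017
M3 S839
G1 X65.8921 Y216.3060 F1478
G1 X84.3614 Y159.7573
G1 X107.0629 Y103.6721
G1 X122.0063 Y73.7668
M5
G0 X45.3428 Y239.7372
M3 S839
G1 X69.5938 Y216.9863 F1478
G1 X119.9973 Y166.2306
G1 X171.8770 Y112.7648
G1 X200.5567 Y81.8839
M5
G0 X111.6017 Y116.8169
M3 S839
G1 X135.2232 Y165.4448 F1478
G1 X165.5254 Y120.6740
G1 X111.6017 Y116.8169
M5

viewBox `0 0 215.6709 262.5564` with mm width/height → 1 unit = 1 mm. Flip: y_m = 262.5564 − y_svg.

**Shape 1** — `<path>` cubic bezier, stroke `#ff8800` → cut (S839, F1478). Control points (SVG): P0=(63.6453,14.9547), P1=(50.4971,28.4175), P2=(112.5828,177.7987), P3=(122.0063,188.7896); sampled at t=k/4. Machine vertices: (63.6453,247.6017) → (65.8921,216.3060) → (84.3614,159.7573) → (107.0629,103.6721) → (122.0063,73.7668). Open path.

**Shape 2** — `<path>` cubic bezier, stroke `#ff8800` → cut (S839, F1478). Control points (SVG): P0=(45.3428,22.8192), P1=(49.2753,23.2416), P2=(188.7511,165.7967), P3=(200.5567,180.6725); sampled at t=k/4. Machine vertices: (45.3428,239.7372) → (69.5938,216.9863) → (119.9973,166.2306) → (171.8770,112.7648) → (200.5567,81.8839). Open path.

**Shape 3** — `<path>` regular polygon, stroke `#ff8800` → cut (S839, F1478). Machine vertices: (111.6017,116.8169) → (135.2232,165.4448) → (165.5254,120.6740) → (111.6017,116.8169). Closed: final G1 returns to the first vertex.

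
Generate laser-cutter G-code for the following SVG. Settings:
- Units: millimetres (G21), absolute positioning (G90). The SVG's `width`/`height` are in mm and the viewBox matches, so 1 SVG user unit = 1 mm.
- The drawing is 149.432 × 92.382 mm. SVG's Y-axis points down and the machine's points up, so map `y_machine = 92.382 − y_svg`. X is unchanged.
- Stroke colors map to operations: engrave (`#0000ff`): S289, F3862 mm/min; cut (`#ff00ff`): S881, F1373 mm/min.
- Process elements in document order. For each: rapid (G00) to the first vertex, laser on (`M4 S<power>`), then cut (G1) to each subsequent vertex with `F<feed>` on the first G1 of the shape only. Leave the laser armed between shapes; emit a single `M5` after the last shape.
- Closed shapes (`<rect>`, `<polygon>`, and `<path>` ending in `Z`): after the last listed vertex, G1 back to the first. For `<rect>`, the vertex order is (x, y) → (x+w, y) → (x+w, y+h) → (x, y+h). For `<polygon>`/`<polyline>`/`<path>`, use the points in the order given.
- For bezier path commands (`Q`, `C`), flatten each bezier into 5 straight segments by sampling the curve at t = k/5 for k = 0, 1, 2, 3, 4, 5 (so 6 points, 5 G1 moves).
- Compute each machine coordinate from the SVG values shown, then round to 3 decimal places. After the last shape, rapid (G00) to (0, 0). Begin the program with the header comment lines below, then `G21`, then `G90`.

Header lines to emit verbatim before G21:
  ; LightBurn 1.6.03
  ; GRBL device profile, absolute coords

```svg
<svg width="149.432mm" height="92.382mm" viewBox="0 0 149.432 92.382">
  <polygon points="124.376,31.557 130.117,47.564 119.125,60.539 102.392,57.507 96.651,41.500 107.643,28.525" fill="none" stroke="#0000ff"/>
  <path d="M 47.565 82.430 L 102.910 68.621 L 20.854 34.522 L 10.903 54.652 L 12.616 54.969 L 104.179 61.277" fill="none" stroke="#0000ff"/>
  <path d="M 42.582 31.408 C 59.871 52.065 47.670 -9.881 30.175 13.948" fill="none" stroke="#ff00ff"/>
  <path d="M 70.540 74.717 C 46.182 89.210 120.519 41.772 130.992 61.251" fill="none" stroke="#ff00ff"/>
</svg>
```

; LightBurn 1.6.03
; GRBL device profile, absolute coords
G21
G90
G00 X124.376 Y60.825
M4 S289
G1 X130.117 Y44.818 F3862
G1 X119.125 Y31.843
G1 X102.392 Y34.875
G1 X96.651 Y50.882
G1 X107.643 Y63.857
G1 X124.376 Y60.825
G00 X47.565 Y9.952
M4 S289
G1 X102.910 Y23.761 F3862
G1 X20.854 Y57.860
G1 X10.903 Y37.730
G1 X12.616 Y37.413
G1 X104.179 Y31.105
G00 X42.582 Y60.974
M4 S881
G1 X49.610 Y57.145 F1373
G1 X50.722 Y65.059
G1 X47.079 Y76.633
G1 X39.843 Y83.785
G1 X30.175 Y78.434
G00 X70.540 Y17.665
M4 S881
G1 X66.468 Y15.370 F1373
G1 X78.280 Y21.754
G1 X98.173 Y30.632
G1 X118.345 Y35.819
G1 X130.992 Y31.131
M5
G00 X0.000 Y0.000

Since the viewBox matches the mm dimensions, user units are millimetres directly. The only transform is the Y-flip y_m = 92.382 − y_svg.

Shape 1 is a regular polygon drawn with `<polygon>`. Its stroke #0000ff means engrave at S289, F3862. After flipping Y the toolpath is (124.376,60.825) → (130.117,44.818) → (119.125,31.843) → (102.392,34.875) → (96.651,50.882) → (107.643,63.857) → (124.376,60.825), returning to the start.

Shape 2 is a open polyline drawn with `<path>`. Its stroke #0000ff means engrave at S289, F3862. After flipping Y the toolpath is (47.565,9.952) → (102.910,23.761) → (20.854,57.860) → (10.903,37.730) → (12.616,37.413) → (104.179,31.105).

Shape 3 is a cubic bezier drawn with `<path>`. Its stroke #ff00ff means cut at S881, F1373. After flipping Y the toolpath is (42.582,60.974) → (49.610,57.145) → (50.722,65.059) → (47.079,76.633) → (39.843,83.785) → (30.175,78.434).

Shape 4 is a cubic bezier drawn with `<path>`. Its stroke #ff00ff means cut at S881, F1373. After flipping Y the toolpath is (70.540,17.665) → (66.468,15.370) → (78.280,21.754) → (98.173,30.632) → (118.345,35.819) → (130.992,31.131).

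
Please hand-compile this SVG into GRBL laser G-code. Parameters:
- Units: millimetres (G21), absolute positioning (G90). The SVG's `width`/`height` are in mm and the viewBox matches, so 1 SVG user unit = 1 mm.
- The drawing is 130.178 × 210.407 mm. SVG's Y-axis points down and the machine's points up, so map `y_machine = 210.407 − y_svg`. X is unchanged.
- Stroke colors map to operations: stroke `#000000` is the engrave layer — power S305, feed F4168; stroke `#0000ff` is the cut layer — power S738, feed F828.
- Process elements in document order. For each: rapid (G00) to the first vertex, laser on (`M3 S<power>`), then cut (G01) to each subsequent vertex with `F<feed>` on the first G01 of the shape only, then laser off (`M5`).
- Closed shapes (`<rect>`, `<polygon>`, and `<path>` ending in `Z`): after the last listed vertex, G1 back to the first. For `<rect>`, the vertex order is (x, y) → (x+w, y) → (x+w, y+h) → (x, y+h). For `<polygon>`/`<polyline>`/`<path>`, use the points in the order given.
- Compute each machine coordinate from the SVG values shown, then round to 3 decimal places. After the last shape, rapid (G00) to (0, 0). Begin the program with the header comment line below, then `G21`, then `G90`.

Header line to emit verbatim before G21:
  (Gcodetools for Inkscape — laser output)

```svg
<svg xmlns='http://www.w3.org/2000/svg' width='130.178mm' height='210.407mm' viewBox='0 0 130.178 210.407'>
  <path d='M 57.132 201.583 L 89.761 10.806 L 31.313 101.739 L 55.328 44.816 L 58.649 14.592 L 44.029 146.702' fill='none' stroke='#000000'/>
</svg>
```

Since the viewBox matches the mm dimensions, user units are millimetres directly. The only transform is the Y-flip y_m = 210.407 − y_svg.

Shape 1 is a open polyline drawn with `<path>`. Its stroke #000000 means engrave at S305, F4168. After flipping Y the toolpath is (57.132,8.824) → (89.761,199.601) → (31.313,108.668) → (55.328,165.591) → (58.649,195.815) → (44.029,63.705).

(Gcodetools for Inkscape — laser output)
G21
G90
G00 X57.132 Y8.824
M3 S305
G01 X89.761 Y199.601 F4168
G01 X31.313 Y108.668
G01 X55.328 Y165.591
G01 X58.649 Y195.815
G01 X44.029 Y63.705
M5
G00 X0.000 Y0.000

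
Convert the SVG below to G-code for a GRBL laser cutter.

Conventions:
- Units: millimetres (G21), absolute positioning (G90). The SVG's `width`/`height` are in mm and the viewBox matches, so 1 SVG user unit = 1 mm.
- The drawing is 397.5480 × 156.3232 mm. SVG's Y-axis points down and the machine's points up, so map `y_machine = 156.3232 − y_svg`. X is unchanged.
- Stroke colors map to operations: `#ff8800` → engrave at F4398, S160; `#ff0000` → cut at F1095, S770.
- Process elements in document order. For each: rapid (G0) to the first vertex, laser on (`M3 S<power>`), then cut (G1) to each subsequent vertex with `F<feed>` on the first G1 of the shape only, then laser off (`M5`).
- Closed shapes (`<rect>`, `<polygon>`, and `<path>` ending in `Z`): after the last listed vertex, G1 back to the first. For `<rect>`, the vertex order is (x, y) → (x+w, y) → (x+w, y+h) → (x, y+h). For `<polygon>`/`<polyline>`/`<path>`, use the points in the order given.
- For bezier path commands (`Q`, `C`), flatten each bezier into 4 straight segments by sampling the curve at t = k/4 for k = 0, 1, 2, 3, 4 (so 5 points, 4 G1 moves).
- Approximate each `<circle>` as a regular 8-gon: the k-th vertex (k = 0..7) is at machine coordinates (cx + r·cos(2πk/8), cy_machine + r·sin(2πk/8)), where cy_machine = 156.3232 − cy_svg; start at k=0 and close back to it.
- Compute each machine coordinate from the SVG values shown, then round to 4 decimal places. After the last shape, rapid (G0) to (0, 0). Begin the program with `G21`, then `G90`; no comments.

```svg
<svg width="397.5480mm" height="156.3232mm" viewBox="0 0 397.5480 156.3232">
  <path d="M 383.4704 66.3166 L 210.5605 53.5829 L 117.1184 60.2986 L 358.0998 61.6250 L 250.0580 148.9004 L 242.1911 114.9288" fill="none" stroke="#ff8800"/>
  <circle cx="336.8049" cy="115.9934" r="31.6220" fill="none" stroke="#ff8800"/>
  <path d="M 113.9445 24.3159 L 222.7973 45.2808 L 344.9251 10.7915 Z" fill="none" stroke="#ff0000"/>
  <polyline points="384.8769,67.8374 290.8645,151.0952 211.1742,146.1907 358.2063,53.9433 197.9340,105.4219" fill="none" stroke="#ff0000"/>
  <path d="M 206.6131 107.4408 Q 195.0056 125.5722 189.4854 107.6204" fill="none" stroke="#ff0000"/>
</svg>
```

viewBox `0 0 397.5480 156.3232` with mm width/height → 1 unit = 1 mm. Flip: y_m = 156.3232 − y_svg.

**Shape 1** — `<path>` open polyline, stroke `#ff8800` → engrave (S160, F4398). Machine vertices: (383.4704,90.0066) → (210.5605,102.7403) → (117.1184,96.0246) → (358.0998,94.6982) → (250.0580,7.4228) → (242.1911,41.3944). Open path.

**Shape 2** — `<circle>` circle, stroke `#ff8800` → engrave (S160, F4398). Machine vertices: (368.4269,40.3298) → (359.1650,62.6899) → (336.8049,71.9518) → (314.4448,62.6899) → (305.1829,40.3298) → (314.4448,17.9697) → (336.8049,8.7078) → (359.1650,17.9697) → (368.4269,40.3298). Closed: final G1 returns to the first vertex.

**Shape 3** — `<path>` closed polygon, stroke `#ff0000` → cut (S770, F1095). Machine vertices: (113.9445,132.0073) → (222.7973,111.0424) → (344.9251,145.5317) → (113.9445,132.0073). Closed: final G1 returns to the first vertex.

**Shape 4** — `<polyline>` open polyline, stroke `#ff0000` → cut (S770, F1095). Machine vertices: (384.8769,88.4858) → (290.8645,5.2280) → (211.1742,10.1325) → (358.2063,102.3799) → (197.9340,50.9013). Open path.

**Shape 5** — `<path>` quadratic bezier, stroke `#ff0000` → cut (S770, F1095). Control points (SVG): P0=(206.6131,107.4408), P1=(195.0056,125.5722), P2=(189.4854,107.6204); sampled at t=k/4. Machine vertices: (206.6131,48.8824) → (201.1898,42.0719) → (196.5274,39.7718) → (192.6260,41.9821) → (189.4854,48.7028). Open path.

G21
G90
G0 X383.4704 Y90.0066
M3 S160
G1 X210.5605 Y102.7403 F4398
G1 X117.1184 Y96.0246
G1 X358.0998 Y94.6982
G1 X250.0580 Y7.4228
G1 X242.1911 Y41.3944
M5
G0 X368.4269 Y40.3298
M3 S160
G1 X359.1650 Y62.6899 F4398
G1 X336.8049 Y71.9518
G1 X314.4448 Y62.6899
G1 X305.1829 Y40.3298
G1 X314.4448 Y17.9697
G1 X336.8049 Y8.7078
G1 X359.1650 Y17.9697
G1 X368.4269 Y40.3298
M5
G0 X113.9445 Y132.0073
M3 S770
G1 X222.7973 Y111.0424 F1095
G1 X344.9251 Y145.5317
G1 X113.9445 Y132.0073
M5
G0 X384.8769 Y88.4858
M3 S770
G1 X290.8645 Y5.2280 F1095
G1 X211.1742 Y10.1325
G1 X358.2063 Y102.3799
G1 X197.9340 Y50.9013
M5
G0 X206.6131 Y48.8824
M3 S770
G1 X201.1898 Y42.0719 F1095
G1 X196.5274 Y39.7718
G1 X192.6260 Y41.9821
G1 X189.4854 Y48.7028
M5
G0 X0.0000 Y0.0000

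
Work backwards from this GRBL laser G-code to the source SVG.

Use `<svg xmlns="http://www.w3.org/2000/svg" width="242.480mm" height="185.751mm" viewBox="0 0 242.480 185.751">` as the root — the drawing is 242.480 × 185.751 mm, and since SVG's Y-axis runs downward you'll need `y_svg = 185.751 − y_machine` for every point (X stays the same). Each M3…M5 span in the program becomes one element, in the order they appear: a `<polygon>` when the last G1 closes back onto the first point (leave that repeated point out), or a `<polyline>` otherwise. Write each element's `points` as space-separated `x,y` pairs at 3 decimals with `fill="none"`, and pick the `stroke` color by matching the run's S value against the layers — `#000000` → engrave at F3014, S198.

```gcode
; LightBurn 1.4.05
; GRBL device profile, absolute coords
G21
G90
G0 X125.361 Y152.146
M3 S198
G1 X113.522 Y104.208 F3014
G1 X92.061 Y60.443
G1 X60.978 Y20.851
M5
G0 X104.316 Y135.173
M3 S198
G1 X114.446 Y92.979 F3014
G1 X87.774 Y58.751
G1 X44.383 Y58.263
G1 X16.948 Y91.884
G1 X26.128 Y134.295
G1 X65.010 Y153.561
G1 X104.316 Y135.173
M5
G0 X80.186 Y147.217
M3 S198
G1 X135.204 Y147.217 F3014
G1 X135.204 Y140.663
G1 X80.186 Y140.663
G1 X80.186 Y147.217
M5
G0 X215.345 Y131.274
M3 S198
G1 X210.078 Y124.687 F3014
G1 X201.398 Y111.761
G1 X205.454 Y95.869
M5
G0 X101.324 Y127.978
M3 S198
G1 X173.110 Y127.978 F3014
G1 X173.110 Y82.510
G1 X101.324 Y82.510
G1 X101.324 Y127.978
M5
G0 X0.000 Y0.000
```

Each laser-on run becomes one SVG element. Flip Y back into SVG space with y_svg = 185.751 − y_machine. Every run uses S198, so all elements get stroke `#000000` (engrave).

Run 1: The run is open, so emit a `<polyline>` with points (Y-flipped): 125.361,33.605 113.522,81.543 92.061,125.308 60.978,164.900.

Run 2: The run returns to its start, so emit a `<polygon>` with points (Y-flipped): 104.316,50.578 114.446,92.772 87.774,127.000 44.383,127.488 16.948,93.867 26.128,51.456 65.010,32.190.

Run 3: The run returns to its start, so emit a `<polygon>` with points (Y-flipped): 80.186,38.534 135.204,38.534 135.204,45.088 80.186,45.088.

Run 4: The run is open, so emit a `<polyline>` with points (Y-flipped): 215.345,54.477 210.078,61.064 201.398,73.990 205.454,89.882.

Run 5: The run returns to its start, so emit a `<polygon>` with points (Y-flipped): 101.324,57.773 173.110,57.773 173.110,103.241 101.324,103.241.

<svg xmlns="http://www.w3.org/2000/svg" width="242.480mm" height="185.751mm" viewBox="0 0 242.480 185.751">
  <polyline points="125.361,33.605 113.522,81.543 92.061,125.308 60.978,164.900" fill="none" stroke="#000000"/>
  <polygon points="104.316,50.578 114.446,92.772 87.774,127.000 44.383,127.488 16.948,93.867 26.128,51.456 65.010,32.190" fill="none" stroke="#000000"/>
  <polygon points="80.186,38.534 135.204,38.534 135.204,45.088 80.186,45.088" fill="none" stroke="#000000"/>
  <polyline points="215.345,54.477 210.078,61.064 201.398,73.990 205.454,89.882" fill="none" stroke="#000000"/>
  <polygon points="101.324,57.773 173.110,57.773 173.110,103.241 101.324,103.241" fill="none" stroke="#000000"/>
</svg>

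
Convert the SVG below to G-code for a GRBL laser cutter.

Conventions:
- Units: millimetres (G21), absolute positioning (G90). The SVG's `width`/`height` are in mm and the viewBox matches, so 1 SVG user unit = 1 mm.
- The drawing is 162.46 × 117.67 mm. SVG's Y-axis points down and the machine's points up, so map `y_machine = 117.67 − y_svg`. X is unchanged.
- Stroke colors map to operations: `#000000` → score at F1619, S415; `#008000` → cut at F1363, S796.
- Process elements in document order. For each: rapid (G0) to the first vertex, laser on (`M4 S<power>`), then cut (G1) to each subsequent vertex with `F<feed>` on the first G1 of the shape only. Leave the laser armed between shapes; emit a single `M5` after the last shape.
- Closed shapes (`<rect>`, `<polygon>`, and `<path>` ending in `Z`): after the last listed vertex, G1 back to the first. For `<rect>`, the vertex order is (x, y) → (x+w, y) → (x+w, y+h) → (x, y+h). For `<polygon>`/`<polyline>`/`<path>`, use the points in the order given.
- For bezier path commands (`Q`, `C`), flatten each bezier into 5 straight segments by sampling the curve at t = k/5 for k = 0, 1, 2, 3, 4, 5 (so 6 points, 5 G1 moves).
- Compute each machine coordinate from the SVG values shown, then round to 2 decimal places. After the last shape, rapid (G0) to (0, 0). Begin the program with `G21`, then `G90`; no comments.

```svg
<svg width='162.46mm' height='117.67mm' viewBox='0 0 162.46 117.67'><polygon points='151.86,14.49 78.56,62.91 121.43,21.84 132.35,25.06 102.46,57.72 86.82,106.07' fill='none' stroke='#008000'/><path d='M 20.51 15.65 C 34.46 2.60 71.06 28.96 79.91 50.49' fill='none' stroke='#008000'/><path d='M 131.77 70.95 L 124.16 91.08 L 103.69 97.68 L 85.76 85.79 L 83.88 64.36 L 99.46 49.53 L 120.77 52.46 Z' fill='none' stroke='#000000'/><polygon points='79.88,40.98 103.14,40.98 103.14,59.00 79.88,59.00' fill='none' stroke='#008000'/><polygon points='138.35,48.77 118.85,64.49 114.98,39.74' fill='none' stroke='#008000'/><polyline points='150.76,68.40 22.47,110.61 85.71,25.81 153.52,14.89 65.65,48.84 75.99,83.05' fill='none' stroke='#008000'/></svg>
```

G21
G90
G0 X151.86 Y103.18
M4 S796
G1 X78.56 Y54.76 F1363
G1 X121.43 Y95.83
G1 X132.35 Y92.61
G1 X102.46 Y59.95
G1 X86.82 Y11.60
G1 X151.86 Y103.18
G0 X20.51 Y102.02
M4 S796
G1 X31.19 Y105.47 F1363
G1 X44.90 Y101.59
G1 X59.20 Y92.50
G1 X71.67 Y80.32
G1 X79.91 Y67.18
G0 X131.77 Y46.72
M4 S415
G1 X124.16 Y26.59 F1619
G1 X103.69 Y19.99
G1 X85.76 Y31.88
G1 X83.88 Y53.31
G1 X99.46 Y68.14
G1 X120.77 Y65.21
G1 X131.77 Y46.72
G0 X79.88 Y76.69
M4 S796
G1 X103.14 Y76.69 F1363
G1 X103.14 Y58.67
G1 X79.88 Y58.67
G1 X79.88 Y76.69
G0 X138.35 Y68.90
M4 S796
G1 X118.85 Y53.18 F1363
G1 X114.98 Y77.93
G1 X138.35 Y68.90
G0 X150.76 Y49.27
M4 S796
G1 X22.47 Y7.06 F1363
G1 X85.71 Y91.86
G1 X153.52 Y102.78
G1 X65.65 Y68.83
G1 X75.99 Y34.62
M5
G0 X0.00 Y0.00

Since the viewBox matches the mm dimensions, user units are millimetres directly. The only transform is the Y-flip y_m = 117.67 − y_svg.

Shape 1 is a closed polygon drawn with `<polygon>`. Its stroke #008000 means cut at S796, F1363. After flipping Y the toolpath is (151.86,103.18) → (78.56,54.76) → (121.43,95.83) → (132.35,92.61) → (102.46,59.95) → (86.82,11.60) → (151.86,103.18), returning to the start.

Shape 2 is a cubic bezier drawn with `<path>`. Its stroke #008000 means cut at S796, F1363. After flipping Y the toolpath is (20.51,102.02) → (31.19,105.47) → (44.90,101.59) → (59.20,92.50) → (71.67,80.32) → (79.91,67.18).

Shape 3 is a regular polygon drawn with `<path>`. Its stroke #000000 means score at S415, F1619. After flipping Y the toolpath is (131.77,46.72) → (124.16,26.59) → (103.69,19.99) → (85.76,31.88) → (83.88,53.31) → (99.46,68.14) → (120.77,65.21) → (131.77,46.72), returning to the start.

Shape 4 is a rectangle drawn with `<polygon>`. Its stroke #008000 means cut at S796, F1363. After flipping Y the toolpath is (79.88,76.69) → (103.14,76.69) → (103.14,58.67) → (79.88,58.67) → (79.88,76.69), returning to the start.

Shape 5 is a regular polygon drawn with `<polygon>`. Its stroke #008000 means cut at S796, F1363. After flipping Y the toolpath is (138.35,68.90) → (118.85,53.18) → (114.98,77.93) → (138.35,68.90), returning to the start.

Shape 6 is a open polyline drawn with `<polyline>`. Its stroke #008000 means cut at S796, F1363. After flipping Y the toolpath is (150.76,49.27) → (22.47,7.06) → (85.71,91.86) → (153.52,102.78) → (65.65,68.83) → (75.99,34.62).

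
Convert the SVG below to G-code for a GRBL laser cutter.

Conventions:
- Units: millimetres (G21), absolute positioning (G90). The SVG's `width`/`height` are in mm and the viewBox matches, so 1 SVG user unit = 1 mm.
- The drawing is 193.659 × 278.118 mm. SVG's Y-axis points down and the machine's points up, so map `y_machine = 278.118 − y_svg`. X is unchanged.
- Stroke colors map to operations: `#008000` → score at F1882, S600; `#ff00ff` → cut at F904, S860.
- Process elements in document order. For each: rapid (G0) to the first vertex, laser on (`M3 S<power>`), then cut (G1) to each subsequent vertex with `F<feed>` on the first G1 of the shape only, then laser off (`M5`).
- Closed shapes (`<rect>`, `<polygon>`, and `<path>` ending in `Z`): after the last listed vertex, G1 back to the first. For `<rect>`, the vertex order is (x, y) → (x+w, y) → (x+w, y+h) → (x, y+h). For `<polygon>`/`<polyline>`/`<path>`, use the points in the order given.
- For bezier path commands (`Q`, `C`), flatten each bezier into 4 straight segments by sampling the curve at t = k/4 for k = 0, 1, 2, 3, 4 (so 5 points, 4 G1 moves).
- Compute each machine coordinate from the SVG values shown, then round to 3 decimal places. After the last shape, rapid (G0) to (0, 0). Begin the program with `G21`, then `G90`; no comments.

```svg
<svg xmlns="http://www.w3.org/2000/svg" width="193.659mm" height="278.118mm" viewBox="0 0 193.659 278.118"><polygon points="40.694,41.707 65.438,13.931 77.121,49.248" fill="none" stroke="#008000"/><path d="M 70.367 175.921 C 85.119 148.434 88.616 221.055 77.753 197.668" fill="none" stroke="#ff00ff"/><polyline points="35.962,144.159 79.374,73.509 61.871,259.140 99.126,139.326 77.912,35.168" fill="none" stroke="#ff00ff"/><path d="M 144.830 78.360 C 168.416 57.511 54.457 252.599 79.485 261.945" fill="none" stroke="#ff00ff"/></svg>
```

1 u = 1 mm; y_m = 278.118 − y.

[1] `<polygon>` regular polygon, #008000→score S600 F1882: (40.694,236.411) → (65.438,264.187) → (77.121,228.870) → (40.694,236.411) (closed)

[2] `<path>` cubic bezier, #ff00ff→cut S860 F904: (70.367,102.197) → (79.272,107.106) → (83.666,92.861) → (83.256,77.847) → (77.753,80.450)

[3] `<polyline>` open polyline, #ff00ff→cut S860 F904: (35.962,133.959) → (79.374,204.609) → (61.871,18.978) → (99.126,138.792) → (77.912,242.950)

[4] `<path>` cubic bezier, #ff00ff→cut S860 F904: (144.830,199.758) → (141.051,181.183) → (111.617,119.289) → (82.453,51.733) → (79.485,16.173)

G21
G90
G0 X40.694 Y236.411
M3 S600
G1 X65.438 Y264.187 F1882
G1 X77.121 Y228.870
G1 X40.694 Y236.411
M5
G0 X70.367 Y102.197
M3 S860
G1 X79.272 Y107.106 F904
G1 X83.666 Y92.861
G1 X83.256 Y77.847
G1 X77.753 Y80.450
M5
G0 X35.962 Y133.959
M3 S860
G1 X79.374 Y204.609 F904
G1 X61.871 Y18.978
G1 X99.126 Y138.792
G1 X77.912 Y242.950
M5
G0 X144.830 Y199.758
M3 S860
G1 X141.051 Y181.183 F904
G1 X111.617 Y119.289
G1 X82.453 Y51.733
G1 X79.485 Y16.173
M5
G0 X0.000 Y0.000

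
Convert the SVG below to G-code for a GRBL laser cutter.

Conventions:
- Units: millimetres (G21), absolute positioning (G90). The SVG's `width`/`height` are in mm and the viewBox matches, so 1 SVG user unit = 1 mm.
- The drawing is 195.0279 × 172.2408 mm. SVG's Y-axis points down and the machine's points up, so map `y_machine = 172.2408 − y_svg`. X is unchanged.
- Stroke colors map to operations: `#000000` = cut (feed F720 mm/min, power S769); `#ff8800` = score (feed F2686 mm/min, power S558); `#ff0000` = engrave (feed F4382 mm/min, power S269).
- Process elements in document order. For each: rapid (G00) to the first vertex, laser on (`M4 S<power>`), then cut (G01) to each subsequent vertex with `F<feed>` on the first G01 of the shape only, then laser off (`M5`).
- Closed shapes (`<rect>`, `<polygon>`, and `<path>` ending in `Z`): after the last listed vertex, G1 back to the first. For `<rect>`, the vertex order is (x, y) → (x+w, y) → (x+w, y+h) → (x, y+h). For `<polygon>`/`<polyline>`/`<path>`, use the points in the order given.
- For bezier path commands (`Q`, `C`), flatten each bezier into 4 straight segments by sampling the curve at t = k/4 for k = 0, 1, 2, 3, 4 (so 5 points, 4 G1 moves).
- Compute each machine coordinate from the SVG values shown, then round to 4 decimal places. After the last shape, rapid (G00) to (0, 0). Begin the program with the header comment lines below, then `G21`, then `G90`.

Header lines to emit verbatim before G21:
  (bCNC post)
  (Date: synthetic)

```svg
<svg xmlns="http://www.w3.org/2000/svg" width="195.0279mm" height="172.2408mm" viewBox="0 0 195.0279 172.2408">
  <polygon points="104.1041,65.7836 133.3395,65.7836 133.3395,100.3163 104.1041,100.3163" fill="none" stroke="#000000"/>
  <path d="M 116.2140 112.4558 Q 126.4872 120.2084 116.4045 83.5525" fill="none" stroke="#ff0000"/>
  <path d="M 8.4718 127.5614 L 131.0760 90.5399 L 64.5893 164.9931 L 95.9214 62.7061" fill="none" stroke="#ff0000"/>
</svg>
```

viewBox `0 0 195.0279 172.2408` with mm width/height → 1 unit = 1 mm. Flip: y_m = 172.2408 − y_svg.

**Shape 1** — `<polygon>` rectangle, stroke `#000000` → cut (S769, F720). Machine vertices: (104.1041,106.4572) → (133.3395,106.4572) → (133.3395,71.9245) → (104.1041,71.9245) → (104.1041,106.4572). Closed: final G1 returns to the first vertex.

**Shape 2** — `<path>` quadratic bezier, stroke `#ff0000` → engrave (S269, F4382). Control points (SVG): P0=(116.2140,112.4558), P1=(126.4872,120.2084), P2=(116.4045,83.5525); sampled at t=k/4. Machine vertices: (116.2140,59.7850) → (120.0784,58.6842) → (121.3982,63.1345) → (120.1736,73.1359) → (116.4045,88.6883). Open path.

**Shape 3** — `<path>` open polyline, stroke `#ff0000` → engrave (S269, F4382). Machine vertices: (8.4718,44.6794) → (131.0760,81.7009) → (64.5893,7.2477) → (95.9214,109.5347). Open path.

(bCNC post)
(Date: synthetic)
G21
G90
G00 X104.1041 Y106.4572
M4 S769
G01 X133.3395 Y106.4572 F720
G01 X133.3395 Y71.9245
G01 X104.1041 Y71.9245
G01 X104.1041 Y106.4572
M5
G00 X116.2140 Y59.7850
M4 S269
G01 X120.0784 Y58.6842 F4382
G01 X121.3982 Y63.1345
G01 X120.1736 Y73.1359
G01 X116.4045 Y88.6883
M5
G00 X8.4718 Y44.6794
M4 S269
G01 X131.0760 Y81.7009 F4382
G01 X64.5893 Y7.2477
G01 X95.9214 Y109.5347
M5
G00 X0.0000 Y0.0000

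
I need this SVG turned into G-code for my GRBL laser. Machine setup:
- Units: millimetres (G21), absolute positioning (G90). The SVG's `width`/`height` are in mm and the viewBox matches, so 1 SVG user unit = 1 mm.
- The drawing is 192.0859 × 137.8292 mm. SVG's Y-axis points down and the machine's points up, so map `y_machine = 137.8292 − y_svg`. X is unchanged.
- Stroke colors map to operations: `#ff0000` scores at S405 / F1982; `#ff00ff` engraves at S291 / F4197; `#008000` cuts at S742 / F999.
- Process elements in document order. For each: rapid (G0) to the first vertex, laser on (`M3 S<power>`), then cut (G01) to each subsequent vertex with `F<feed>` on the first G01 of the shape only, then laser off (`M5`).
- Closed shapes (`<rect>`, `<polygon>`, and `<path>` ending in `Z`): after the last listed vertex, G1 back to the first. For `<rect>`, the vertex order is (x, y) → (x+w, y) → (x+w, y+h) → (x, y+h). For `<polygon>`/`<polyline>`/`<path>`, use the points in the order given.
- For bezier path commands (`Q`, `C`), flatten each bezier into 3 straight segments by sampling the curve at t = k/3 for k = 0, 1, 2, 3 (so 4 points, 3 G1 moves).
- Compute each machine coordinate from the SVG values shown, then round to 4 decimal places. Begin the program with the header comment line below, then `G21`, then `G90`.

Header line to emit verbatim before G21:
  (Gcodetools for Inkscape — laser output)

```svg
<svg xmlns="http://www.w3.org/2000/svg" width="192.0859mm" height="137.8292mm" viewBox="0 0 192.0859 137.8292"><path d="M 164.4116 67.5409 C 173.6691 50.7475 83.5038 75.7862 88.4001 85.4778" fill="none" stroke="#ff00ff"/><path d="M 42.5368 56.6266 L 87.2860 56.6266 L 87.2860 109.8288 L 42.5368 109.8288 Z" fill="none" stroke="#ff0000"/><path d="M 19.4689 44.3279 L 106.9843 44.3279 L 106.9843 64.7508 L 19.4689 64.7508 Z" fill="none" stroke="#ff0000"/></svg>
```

(Gcodetools for Inkscape — laser output)
G21
G90
G0 X164.4116 Y70.2883
M3 S291
G01 X147.7313 Y75.2554 F4197
G01 X107.9879 Y65.0410
G01 X88.4001 Y52.3514
M5
G0 X42.5368 Y81.2026
M3 S405
G01 X87.2860 Y81.2026 F1982
G01 X87.2860 Y28.0004
G01 X42.5368 Y28.0004
G01 X42.5368 Y81.2026
M5
G0 X19.4689 Y93.5013
M3 S405
G01 X106.9843 Y93.5013 F1982
G01 X106.9843 Y73.0784
G01 X19.4689 Y73.0784
G01 X19.4689 Y93.5013
M5

1 u = 1 mm; y_m = 137.8292 − y.

[1] `<path>` cubic bezier, #ff00ff→engrave S291 F4197: (164.4116,70.2883) → (147.7313,75.2554) → (107.9879,65.0410) → (88.4001,52.3514)

[2] `<path>` rectangle, #ff0000→score S405 F1982: (42.5368,81.2026) → (87.2860,81.2026) → (87.2860,28.0004) → (42.5368,28.0004) → (42.5368,81.2026) (closed)

[3] `<path>` rectangle, #ff0000→score S405 F1982: (19.4689,93.5013) → (106.9843,93.5013) → (106.9843,73.0784) → (19.4689,73.0784) → (19.4689,93.5013) (closed)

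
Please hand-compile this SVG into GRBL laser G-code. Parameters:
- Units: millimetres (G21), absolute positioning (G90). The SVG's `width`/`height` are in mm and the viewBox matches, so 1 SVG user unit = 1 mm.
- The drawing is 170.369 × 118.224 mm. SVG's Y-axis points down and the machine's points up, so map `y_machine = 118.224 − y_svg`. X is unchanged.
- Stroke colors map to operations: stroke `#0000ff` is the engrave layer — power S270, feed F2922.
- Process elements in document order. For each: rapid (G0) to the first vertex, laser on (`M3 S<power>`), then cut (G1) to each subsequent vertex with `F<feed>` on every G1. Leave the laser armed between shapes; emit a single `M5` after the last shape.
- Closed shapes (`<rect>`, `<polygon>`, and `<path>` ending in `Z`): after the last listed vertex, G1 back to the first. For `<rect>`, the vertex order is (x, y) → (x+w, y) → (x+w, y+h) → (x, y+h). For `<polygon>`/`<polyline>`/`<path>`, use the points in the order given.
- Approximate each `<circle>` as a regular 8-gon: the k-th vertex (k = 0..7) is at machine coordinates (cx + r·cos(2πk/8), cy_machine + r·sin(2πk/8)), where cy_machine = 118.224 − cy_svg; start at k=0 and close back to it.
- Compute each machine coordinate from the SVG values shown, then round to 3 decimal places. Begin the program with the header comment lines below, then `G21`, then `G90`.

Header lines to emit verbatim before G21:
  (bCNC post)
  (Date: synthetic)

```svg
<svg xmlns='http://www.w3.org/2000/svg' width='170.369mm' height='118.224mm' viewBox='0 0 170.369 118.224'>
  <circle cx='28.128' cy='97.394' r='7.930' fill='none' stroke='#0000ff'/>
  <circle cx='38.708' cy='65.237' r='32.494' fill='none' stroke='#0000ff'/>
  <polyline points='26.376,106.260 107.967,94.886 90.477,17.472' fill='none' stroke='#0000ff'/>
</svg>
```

Since the viewBox matches the mm dimensions, user units are millimetres directly. The only transform is the Y-flip y_m = 118.224 − y_svg.

Shape 1 is a circle drawn with `<circle>`. Its stroke #0000ff means engrave at S270, F2922. After flipping Y the toolpath is (36.058,20.830) → (33.735,26.437) → (28.128,28.760) → (22.521,26.437) → (20.198,20.830) → (22.521,15.223) → (28.128,12.900) → (33.735,15.223) → (36.058,20.830), returning to the start.

Shape 2 is a circle drawn with `<circle>`. Its stroke #0000ff means engrave at S270, F2922. After flipping Y the toolpath is (71.202,52.987) → (61.685,75.964) → (38.708,85.481) → (15.731,75.964) → (6.214,52.987) → (15.731,30.010) → (38.708,20.493) → (61.685,30.010) → (71.202,52.987), returning to the start.

Shape 3 is a open polyline drawn with `<polyline>`. Its stroke #0000ff means engrave at S270, F2922. After flipping Y the toolpath is (26.376,11.964) → (107.967,23.338) → (90.477,100.752).

(bCNC post)
(Date: synthetic)
G21
G90
G0 X36.058 Y20.830
M3 S270
G1 X33.735 Y26.437 F2922
G1 X28.128 Y28.760 F2922
G1 X22.521 Y26.437 F2922
G1 X20.198 Y20.830 F2922
G1 X22.521 Y15.223 F2922
G1 X28.128 Y12.900 F2922
G1 X33.735 Y15.223 F2922
G1 X36.058 Y20.830 F2922
G0 X71.202 Y52.987
M3 S270
G1 X61.685 Y75.964 F2922
G1 X38.708 Y85.481 F2922
G1 X15.731 Y75.964 F2922
G1 X6.214 Y52.987 F2922
G1 X15.731 Y30.010 F2922
G1 X38.708 Y20.493 F2922
G1 X61.685 Y30.010 F2922
G1 X71.202 Y52.987 F2922
G0 X26.376 Y11.964
M3 S270
G1 X107.967 Y23.338 F2922
G1 X90.477 Y100.752 F2922
M5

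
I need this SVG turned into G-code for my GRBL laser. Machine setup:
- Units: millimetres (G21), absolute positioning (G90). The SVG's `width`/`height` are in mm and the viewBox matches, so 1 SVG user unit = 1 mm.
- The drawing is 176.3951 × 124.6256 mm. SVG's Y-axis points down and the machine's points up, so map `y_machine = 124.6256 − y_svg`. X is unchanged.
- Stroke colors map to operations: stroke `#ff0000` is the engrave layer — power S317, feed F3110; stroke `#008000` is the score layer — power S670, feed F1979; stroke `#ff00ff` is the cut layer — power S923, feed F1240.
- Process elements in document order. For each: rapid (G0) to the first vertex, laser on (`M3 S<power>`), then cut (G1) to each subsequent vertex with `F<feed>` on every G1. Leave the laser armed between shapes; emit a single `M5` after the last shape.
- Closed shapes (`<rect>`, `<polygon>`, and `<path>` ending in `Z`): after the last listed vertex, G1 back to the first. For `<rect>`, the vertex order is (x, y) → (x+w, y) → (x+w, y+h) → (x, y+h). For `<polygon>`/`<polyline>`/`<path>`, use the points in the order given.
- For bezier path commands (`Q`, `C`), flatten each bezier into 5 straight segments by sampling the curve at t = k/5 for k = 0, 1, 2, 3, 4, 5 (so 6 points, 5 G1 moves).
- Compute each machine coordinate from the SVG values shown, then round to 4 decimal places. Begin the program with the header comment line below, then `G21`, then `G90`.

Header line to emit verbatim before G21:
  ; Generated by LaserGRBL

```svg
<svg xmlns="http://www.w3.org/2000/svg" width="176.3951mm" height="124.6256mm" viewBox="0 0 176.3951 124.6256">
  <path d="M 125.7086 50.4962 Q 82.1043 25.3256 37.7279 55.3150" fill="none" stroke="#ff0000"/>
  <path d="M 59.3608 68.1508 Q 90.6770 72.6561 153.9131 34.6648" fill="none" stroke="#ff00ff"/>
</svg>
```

; Generated by LaserGRBL
G21
G90
G0 X125.7086 Y74.1294
M3 S317
G1 X108.2360 Y81.9912 F3110
G1 X90.7016 Y85.4403 F3110
G1 X73.1055 Y84.4765 F3110
G1 X55.4476 Y79.1000 F3110
G1 X37.7279 Y69.3106 F3110
G0 X59.3608 Y56.4748
M3 S923
G1 X73.1641 Y56.3725 F1240
G1 X89.5209 Y59.6700 F1240
G1 X108.4314 Y66.3672 F1240
G1 X129.8955 Y76.4641 F1240
G1 X153.9131 Y89.9608 F1240
M5

1 u = 1 mm; y_m = 124.6256 − y.

[1] `<path>` quadratic bezier, #ff0000→engrave S317 F3110: (125.7086,74.1294) → (108.2360,81.9912) → (90.7016,85.4403) → (73.1055,84.4765) → (55.4476,79.1000) → (37.7279,69.3106)

[2] `<path>` quadratic bezier, #ff00ff→cut S923 F1240: (59.3608,56.4748) → (73.1641,56.3725) → (89.5209,59.6700) → (108.4314,66.3672) → (129.8955,76.4641) → (153.9131,89.9608)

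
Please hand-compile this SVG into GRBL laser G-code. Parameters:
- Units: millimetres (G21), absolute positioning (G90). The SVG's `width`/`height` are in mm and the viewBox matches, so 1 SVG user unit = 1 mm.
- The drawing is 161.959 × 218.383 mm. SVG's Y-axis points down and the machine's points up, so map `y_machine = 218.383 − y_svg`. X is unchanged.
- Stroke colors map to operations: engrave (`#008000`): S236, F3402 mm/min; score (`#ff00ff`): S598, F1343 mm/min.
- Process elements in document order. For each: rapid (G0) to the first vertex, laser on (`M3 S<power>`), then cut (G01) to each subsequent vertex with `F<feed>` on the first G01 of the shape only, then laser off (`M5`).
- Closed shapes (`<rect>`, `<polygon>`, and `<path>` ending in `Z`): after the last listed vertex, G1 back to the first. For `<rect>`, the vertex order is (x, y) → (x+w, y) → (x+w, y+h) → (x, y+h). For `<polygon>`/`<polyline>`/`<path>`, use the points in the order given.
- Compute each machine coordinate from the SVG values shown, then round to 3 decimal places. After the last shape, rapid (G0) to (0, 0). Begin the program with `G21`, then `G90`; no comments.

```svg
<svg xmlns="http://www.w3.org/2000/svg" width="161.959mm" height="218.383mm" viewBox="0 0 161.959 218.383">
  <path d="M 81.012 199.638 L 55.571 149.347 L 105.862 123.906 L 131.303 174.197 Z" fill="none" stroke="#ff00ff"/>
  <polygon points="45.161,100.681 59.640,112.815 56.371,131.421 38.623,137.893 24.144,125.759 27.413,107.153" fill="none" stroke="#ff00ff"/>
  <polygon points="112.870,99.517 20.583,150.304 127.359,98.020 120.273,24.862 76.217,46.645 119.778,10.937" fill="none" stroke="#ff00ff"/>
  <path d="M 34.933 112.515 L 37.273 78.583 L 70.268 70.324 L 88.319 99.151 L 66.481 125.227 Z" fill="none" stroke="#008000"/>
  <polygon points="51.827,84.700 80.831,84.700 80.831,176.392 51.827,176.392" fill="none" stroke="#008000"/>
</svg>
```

1 u = 1 mm; y_m = 218.383 − y.

[1] `<path>` regular polygon, #ff00ff→score S598 F1343: (81.012,18.745) → (55.571,69.036) → (105.862,94.477) → (131.303,44.186) → (81.012,18.745) (closed)

[2] `<polygon>` regular polygon, #ff00ff→score S598 F1343: (45.161,117.702) → (59.640,105.568) → (56.371,86.962) → (38.623,80.490) → (24.144,92.624) → (27.413,111.230) → (45.161,117.702) (closed)

[3] `<polygon>` closed polygon, #ff00ff→score S598 F1343: (112.870,118.866) → (20.583,68.079) → (127.359,120.363) → (120.273,193.521) → (76.217,171.738) → (119.778,207.446) → (112.870,118.866) (closed)

[4] `<path>` regular polygon, #008000→engrave S236 F3402: (34.933,105.868) → (37.273,139.800) → (70.268,148.059) → (88.319,119.232) → (66.481,93.156) → (34.933,105.868) (closed)

[5] `<polygon>` rectangle, #008000→engrave S236 F3402: (51.827,133.683) → (80.831,133.683) → (80.831,41.991) → (51.827,41.991) → (51.827,133.683) (closed)

G21
G90
G0 X81.012 Y18.745
M3 S598
G01 X55.571 Y69.036 F1343
G01 X105.862 Y94.477
G01 X131.303 Y44.186
G01 X81.012 Y18.745
M5
G0 X45.161 Y117.702
M3 S598
G01 X59.640 Y105.568 F1343
G01 X56.371 Y86.962
G01 X38.623 Y80.490
G01 X24.144 Y92.624
G01 X27.413 Y111.230
G01 X45.161 Y117.702
M5
G0 X112.870 Y118.866
M3 S598
G01 X20.583 Y68.079 F1343
G01 X127.359 Y120.363
G01 X120.273 Y193.521
G01 X76.217 Y171.738
G01 X119.778 Y207.446
G01 X112.870 Y118.866
M5
G0 X34.933 Y105.868
M3 S236
G01 X37.273 Y139.800 F3402
G01 X70.268 Y148.059
G01 X88.319 Y119.232
G01 X66.481 Y93.156
G01 X34.933 Y105.868
M5
G0 X51.827 Y133.683
M3 S236
G01 X80.831 Y133.683 F3402
G01 X80.831 Y41.991
G01 X51.827 Y41.991
G01 X51.827 Y133.683
M5
G0 X0.000 Y0.000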